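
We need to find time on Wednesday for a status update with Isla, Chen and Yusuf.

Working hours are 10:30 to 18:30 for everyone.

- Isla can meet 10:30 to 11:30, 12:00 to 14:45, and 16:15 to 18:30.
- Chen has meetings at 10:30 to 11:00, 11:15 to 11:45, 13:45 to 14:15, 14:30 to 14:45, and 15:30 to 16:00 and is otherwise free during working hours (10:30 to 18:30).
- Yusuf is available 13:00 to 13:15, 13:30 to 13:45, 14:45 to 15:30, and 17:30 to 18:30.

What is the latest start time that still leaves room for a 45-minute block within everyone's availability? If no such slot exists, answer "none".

17:45

Chen free within 10:30–18:30: 11:00–11:15, 11:45–13:45, 14:15–14:30, 14:45–15:30, 16:00–18:30.
Isla ∩ Chen: 11:00–11:15, 12:00–13:45, 14:15–14:30, 16:15–18:30.
Isla ∩ Chen ∩ Yusuf: 13:00–13:15, 13:30–13:45, 17:30–18:30.
Windows ≥ 45 min: 17:30–18:30.
Latest start in the last window 17:30–18:30 is 18:30 − 45 min = 17:45.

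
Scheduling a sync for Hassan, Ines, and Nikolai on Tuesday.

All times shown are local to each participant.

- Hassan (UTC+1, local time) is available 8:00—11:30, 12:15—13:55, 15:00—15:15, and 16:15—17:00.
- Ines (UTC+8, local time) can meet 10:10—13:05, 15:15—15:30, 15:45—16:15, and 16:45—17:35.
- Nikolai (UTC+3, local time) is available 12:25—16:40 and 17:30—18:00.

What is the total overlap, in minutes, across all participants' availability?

Hassan → UTC: 07:00–10:30, 11:15–12:55, 14:00–14:15, 15:15–16:00.
Ines → UTC: 02:10–05:05, 07:15–07:30, 07:45–08:15, 08:45–09:35.
Nikolai → UTC: 09:25–13:40, 14:30–15:00.
Hassan ∩ Ines: 07:15–07:30, 07:45–08:15, 08:45–09:35.
Hassan ∩ Ines ∩ Nikolai: 09:25–09:35.
Total common minutes: 10.

10 minutes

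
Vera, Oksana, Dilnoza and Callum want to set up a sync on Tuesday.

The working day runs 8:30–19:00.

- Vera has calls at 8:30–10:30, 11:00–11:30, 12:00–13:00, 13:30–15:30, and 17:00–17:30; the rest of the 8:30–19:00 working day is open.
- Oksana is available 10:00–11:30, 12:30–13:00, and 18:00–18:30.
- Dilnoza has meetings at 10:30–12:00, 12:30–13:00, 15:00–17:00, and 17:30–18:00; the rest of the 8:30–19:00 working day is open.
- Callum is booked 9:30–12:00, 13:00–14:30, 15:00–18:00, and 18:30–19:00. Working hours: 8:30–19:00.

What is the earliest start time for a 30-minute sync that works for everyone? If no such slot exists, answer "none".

18:00

Vera free within 08:30–19:00: 10:30–11:00, 11:30–12:00, 13:00–13:30, 15:30–17:00, 17:30–19:00.
Dilnoza free within 08:30–19:00: 08:30–10:30, 12:00–12:30, 13:00–15:00, 17:00–17:30, 18:00–19:00.
Callum free within 08:30–19:00: 08:30–09:30, 12:00–13:00, 14:30–15:00, 18:00–18:30.
Vera ∩ Oksana: 10:30–11:00, 18:00–18:30.
Vera ∩ Oksana ∩ Dilnoza: 18:00–18:30.
Vera ∩ Oksana ∩ Dilnoza ∩ Callum: 18:00–18:30.
Windows ≥ 30 min: 18:00–18:30.
Earliest such window starts at 18:00.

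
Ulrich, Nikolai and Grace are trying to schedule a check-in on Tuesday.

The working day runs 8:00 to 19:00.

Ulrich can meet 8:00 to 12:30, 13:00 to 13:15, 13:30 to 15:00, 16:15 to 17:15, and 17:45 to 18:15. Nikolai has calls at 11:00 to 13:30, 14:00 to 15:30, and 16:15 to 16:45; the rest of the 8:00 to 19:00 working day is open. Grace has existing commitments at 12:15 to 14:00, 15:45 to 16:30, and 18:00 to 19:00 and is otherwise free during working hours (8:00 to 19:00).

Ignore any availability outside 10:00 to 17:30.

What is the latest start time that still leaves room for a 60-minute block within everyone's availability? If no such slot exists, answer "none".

10:00

Nikolai free within 08:00–19:00: 08:00–11:00, 13:30–14:00, 15:30–16:15, 16:45–19:00.
Grace free within 08:00–19:00: 08:00–12:15, 14:00–15:45, 16:30–18:00.
Ulrich ∩ Nikolai: 08:00–11:00, 13:30–14:00, 16:45–17:15, 17:45–18:15.
Ulrich ∩ Nikolai ∩ Grace: 08:00–11:00, 16:45–17:15, 17:45–18:00.
Restricted to 10:00–17:30: 10:00–11:00, 16:45–17:15.
Windows ≥ 60 min: 10:00–11:00.
Latest start in the last window 10:00–11:00 is 11:00 − 60 min = 10:00.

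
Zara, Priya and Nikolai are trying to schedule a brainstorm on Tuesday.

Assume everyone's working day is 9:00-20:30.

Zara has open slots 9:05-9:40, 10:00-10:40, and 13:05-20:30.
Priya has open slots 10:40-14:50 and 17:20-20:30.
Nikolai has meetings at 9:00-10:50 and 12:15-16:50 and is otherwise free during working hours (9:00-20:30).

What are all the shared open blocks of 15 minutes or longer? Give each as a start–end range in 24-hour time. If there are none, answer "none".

17:20–20:30

Nikolai free within 09:00–20:30: 10:50–12:15, 16:50–20:30.
Zara ∩ Priya: 13:05–14:50, 17:20–20:30.
Zara ∩ Priya ∩ Nikolai: 17:20–20:30.
Windows ≥ 15 min: 17:20–20:30.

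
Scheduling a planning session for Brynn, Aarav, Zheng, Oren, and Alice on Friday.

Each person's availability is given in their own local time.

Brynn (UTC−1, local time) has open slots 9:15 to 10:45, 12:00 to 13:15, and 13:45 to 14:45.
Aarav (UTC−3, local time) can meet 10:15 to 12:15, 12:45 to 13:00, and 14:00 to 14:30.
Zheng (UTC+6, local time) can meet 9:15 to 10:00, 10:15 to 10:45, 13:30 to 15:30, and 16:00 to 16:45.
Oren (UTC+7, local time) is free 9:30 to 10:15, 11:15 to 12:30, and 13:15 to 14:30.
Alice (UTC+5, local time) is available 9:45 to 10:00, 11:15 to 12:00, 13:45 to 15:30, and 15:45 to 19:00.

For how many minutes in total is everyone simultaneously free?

Brynn → UTC: 10:15–11:45, 13:00–14:15, 14:45–15:45.
Aarav → UTC: 13:15–15:15, 15:45–16:00, 17:00–17:30.
Zheng → UTC: 03:15–04:00, 04:15–04:45, 07:30–09:30, 10:00–10:45.
Oren → UTC: 02:30–03:15, 04:15–05:30, 06:15–07:30.
Alice → UTC: 04:45–05:00, 06:15–07:00, 08:45–10:30, 10:45–14:00.
Brynn ∩ Aarav: 13:15–14:15, 14:45–15:15.
Brynn ∩ Aarav ∩ Zheng: (none).
Brynn ∩ Aarav ∩ Zheng ∩ Oren: (none).
Brynn ∩ Aarav ∩ Zheng ∩ Oren ∩ Alice: (none).
Total common minutes: 0.

0 minutes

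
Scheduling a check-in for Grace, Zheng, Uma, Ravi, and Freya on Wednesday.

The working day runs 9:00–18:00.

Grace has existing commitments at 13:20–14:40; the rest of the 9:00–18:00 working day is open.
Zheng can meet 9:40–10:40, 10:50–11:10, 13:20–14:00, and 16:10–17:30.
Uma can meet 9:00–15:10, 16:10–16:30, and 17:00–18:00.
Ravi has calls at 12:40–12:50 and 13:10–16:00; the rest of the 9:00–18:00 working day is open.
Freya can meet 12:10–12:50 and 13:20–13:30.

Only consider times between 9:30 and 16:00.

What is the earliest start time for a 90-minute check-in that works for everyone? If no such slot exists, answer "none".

none

Grace free within 09:00–18:00: 09:00–13:20, 14:40–18:00.
Ravi free within 09:00–18:00: 09:00–12:40, 12:50–13:10, 16:00–18:00.
Grace ∩ Zheng: 09:40–10:40, 10:50–11:10, 16:10–17:30.
Grace ∩ Zheng ∩ Uma: 09:40–10:40, 10:50–11:10, 16:10–16:30, 17:00–17:30.
Grace ∩ Zheng ∩ Uma ∩ Ravi: 09:40–10:40, 10:50–11:10, 16:10–16:30, 17:00–17:30.
Grace ∩ Zheng ∩ Uma ∩ Ravi ∩ Freya: (none).
Restricted to 09:30–16:00: (none).
Windows ≥ 90 min: (none).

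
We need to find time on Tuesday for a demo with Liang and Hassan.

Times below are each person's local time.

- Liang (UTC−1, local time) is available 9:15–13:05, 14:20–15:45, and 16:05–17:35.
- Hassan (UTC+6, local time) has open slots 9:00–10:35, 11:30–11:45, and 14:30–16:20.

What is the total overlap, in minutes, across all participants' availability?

5 minutes

Liang → UTC: 10:15–14:05, 15:20–16:45, 17:05–18:35.
Hassan → UTC: 03:00–04:35, 05:30–05:45, 08:30–10:20.
Liang ∩ Hassan: 10:15–10:20.
Total common minutes: 5.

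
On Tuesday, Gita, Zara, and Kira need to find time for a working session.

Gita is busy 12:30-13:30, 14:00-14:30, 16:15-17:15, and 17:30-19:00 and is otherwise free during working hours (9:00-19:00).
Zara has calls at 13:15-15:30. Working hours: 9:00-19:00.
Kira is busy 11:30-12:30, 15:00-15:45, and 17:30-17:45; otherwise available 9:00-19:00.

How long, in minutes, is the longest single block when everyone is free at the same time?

150 minutes

Gita free within 09:00–19:00: 09:00–12:30, 13:30–14:00, 14:30–16:15, 17:15–17:30.
Zara free within 09:00–19:00: 09:00–13:15, 15:30–19:00.
Kira free within 09:00–19:00: 09:00–11:30, 12:30–15:00, 15:45–17:30, 17:45–19:00.
Gita ∩ Zara: 09:00–12:30, 15:30–16:15, 17:15–17:30.
Gita ∩ Zara ∩ Kira: 09:00–11:30, 15:45–16:15, 17:15–17:30.
Common window lengths: 150, 30, 15 min; longest is 150.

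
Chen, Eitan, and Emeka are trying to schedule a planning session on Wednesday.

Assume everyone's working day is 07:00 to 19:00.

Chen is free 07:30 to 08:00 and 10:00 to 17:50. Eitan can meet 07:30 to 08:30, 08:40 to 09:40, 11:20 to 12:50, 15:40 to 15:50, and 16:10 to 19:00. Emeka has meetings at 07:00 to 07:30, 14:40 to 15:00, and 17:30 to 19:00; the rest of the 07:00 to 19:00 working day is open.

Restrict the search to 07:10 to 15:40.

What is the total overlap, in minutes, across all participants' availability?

120 minutes

Emeka free within 07:00–19:00: 07:30–14:40, 15:00–17:30.
Chen ∩ Eitan: 07:30–08:00, 11:20–12:50, 15:40–15:50, 16:10–17:50.
Chen ∩ Eitan ∩ Emeka: 07:30–08:00, 11:20–12:50, 15:40–15:50, 16:10–17:30.
Restricted to 07:10–15:40: 07:30–08:00, 11:20–12:50.
Total common minutes: 30 + 90 = 120.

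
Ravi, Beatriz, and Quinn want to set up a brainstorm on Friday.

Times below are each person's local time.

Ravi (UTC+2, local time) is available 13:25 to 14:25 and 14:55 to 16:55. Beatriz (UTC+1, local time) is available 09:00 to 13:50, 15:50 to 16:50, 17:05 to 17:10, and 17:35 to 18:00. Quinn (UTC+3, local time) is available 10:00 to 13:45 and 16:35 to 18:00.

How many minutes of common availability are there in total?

Ravi → UTC: 11:25–12:25, 12:55–14:55.
Beatriz → UTC: 08:00–12:50, 14:50–15:50, 16:05–16:10, 16:35–17:00.
Quinn → UTC: 07:00–10:45, 13:35–15:00.
Ravi ∩ Beatriz: 11:25–12:25, 14:50–14:55.
Ravi ∩ Beatriz ∩ Quinn: 14:50–14:55.
Total common minutes: 5.

5 minutes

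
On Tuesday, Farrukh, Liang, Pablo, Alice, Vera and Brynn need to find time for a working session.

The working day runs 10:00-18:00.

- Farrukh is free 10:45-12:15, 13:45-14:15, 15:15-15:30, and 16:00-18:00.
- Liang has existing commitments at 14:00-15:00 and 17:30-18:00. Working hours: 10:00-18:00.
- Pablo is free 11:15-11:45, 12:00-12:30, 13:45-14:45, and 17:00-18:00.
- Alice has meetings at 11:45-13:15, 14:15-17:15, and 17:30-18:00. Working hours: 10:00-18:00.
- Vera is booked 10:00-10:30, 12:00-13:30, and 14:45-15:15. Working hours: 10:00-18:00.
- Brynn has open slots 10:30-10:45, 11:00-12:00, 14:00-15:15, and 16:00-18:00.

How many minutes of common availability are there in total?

Liang free within 10:00–18:00: 10:00–14:00, 15:00–17:30.
Alice free within 10:00–18:00: 10:00–11:45, 13:15–14:15, 17:15–17:30.
Vera free within 10:00–18:00: 10:30–12:00, 13:30–14:45, 15:15–18:00.
Farrukh ∩ Liang: 10:45–12:15, 13:45–14:00, 15:15–15:30, 16:00–17:30.
Farrukh ∩ Liang ∩ Pablo: 11:15–11:45, 12:00–12:15, 13:45–14:00, 17:00–17:30.
Farrukh ∩ Liang ∩ Pablo ∩ Alice: 11:15–11:45, 13:45–14:00, 17:15–17:30.
Farrukh ∩ Liang ∩ Pablo ∩ Alice ∩ Vera: 11:15–11:45, 13:45–14:00, 17:15–17:30.
Farrukh ∩ Liang ∩ Pablo ∩ Alice ∩ Vera ∩ Brynn: 11:15–11:45, 17:15–17:30.
Total common minutes: 30 + 15 = 45.

45 minutes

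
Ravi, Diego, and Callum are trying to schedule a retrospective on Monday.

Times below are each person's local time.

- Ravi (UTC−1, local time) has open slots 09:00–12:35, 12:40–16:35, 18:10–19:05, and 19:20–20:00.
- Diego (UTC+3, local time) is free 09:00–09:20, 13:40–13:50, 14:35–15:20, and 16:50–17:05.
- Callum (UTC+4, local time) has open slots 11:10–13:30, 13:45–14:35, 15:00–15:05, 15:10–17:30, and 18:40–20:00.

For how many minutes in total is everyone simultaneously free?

45 minutes

Ravi → UTC: 10:00–13:35, 13:40–17:35, 19:10–20:05, 20:20–21:00.
Diego → UTC: 06:00–06:20, 10:40–10:50, 11:35–12:20, 13:50–14:05.
Callum → UTC: 07:10–09:30, 09:45–10:35, 11:00–11:05, 11:10–13:30, 14:40–16:00.
Ravi ∩ Diego: 10:40–10:50, 11:35–12:20, 13:50–14:05.
Ravi ∩ Diego ∩ Callum: 11:35–12:20.
Total common minutes: 45.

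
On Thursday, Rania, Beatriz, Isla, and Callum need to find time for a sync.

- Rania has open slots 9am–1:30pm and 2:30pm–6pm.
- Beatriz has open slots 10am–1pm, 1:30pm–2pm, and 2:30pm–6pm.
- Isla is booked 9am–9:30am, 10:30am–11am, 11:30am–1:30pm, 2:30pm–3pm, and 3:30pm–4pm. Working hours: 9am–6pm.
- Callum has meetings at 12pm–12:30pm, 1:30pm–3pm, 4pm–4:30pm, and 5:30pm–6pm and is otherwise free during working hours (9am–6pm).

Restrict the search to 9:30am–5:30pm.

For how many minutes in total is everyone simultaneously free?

150 minutes

Isla free within 09:00–18:00: 09:30–10:30, 11:00–11:30, 13:30–14:30, 15:00–15:30, 16:00–18:00.
Callum free within 09:00–18:00: 09:00–12:00, 12:30–13:30, 15:00–16:00, 16:30–17:30.
Rania ∩ Beatriz: 10:00–13:00, 14:30–18:00.
Rania ∩ Beatriz ∩ Isla: 10:00–10:30, 11:00–11:30, 15:00–15:30, 16:00–18:00.
Rania ∩ Beatriz ∩ Isla ∩ Callum: 10:00–10:30, 11:00–11:30, 15:00–15:30, 16:30–17:30.
Restricted to 09:30–17:30: 10:00–10:30, 11:00–11:30, 15:00–15:30, 16:30–17:30.
Total common minutes: 30 + 30 + 30 + 60 = 150.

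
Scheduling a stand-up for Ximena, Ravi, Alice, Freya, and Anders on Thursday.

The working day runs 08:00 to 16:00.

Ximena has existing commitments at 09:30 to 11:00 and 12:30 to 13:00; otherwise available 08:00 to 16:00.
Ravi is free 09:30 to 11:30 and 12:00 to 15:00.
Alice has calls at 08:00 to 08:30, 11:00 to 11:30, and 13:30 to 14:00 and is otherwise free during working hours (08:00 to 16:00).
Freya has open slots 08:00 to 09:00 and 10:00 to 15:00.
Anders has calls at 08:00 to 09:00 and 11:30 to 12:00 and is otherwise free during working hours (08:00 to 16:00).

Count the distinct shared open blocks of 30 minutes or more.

3

Ximena free within 08:00–16:00: 08:00–09:30, 11:00–12:30, 13:00–16:00.
Alice free within 08:00–16:00: 08:30–11:00, 11:30–13:30, 14:00–16:00.
Anders free within 08:00–16:00: 09:00–11:30, 12:00–16:00.
Ximena ∩ Ravi: 11:00–11:30, 12:00–12:30, 13:00–15:00.
Ximena ∩ Ravi ∩ Alice: 12:00–12:30, 13:00–13:30, 14:00–15:00.
Ximena ∩ Ravi ∩ Alice ∩ Freya: 12:00–12:30, 13:00–13:30, 14:00–15:00.
Ximena ∩ Ravi ∩ Alice ∩ Freya ∩ Anders: 12:00–12:30, 13:00–13:30, 14:00–15:00.
Windows ≥ 30 min: 12:00–12:30, 13:00–13:30, 14:00–15:00.
That's 3 windows.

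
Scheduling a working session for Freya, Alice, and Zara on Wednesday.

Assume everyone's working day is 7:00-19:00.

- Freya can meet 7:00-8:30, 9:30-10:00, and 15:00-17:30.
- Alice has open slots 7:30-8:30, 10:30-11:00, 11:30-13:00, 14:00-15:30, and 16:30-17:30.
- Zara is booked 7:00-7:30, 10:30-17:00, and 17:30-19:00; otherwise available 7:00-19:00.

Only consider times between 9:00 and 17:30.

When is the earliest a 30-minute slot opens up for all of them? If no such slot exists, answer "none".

Zara free within 07:00–19:00: 07:30–10:30, 17:00–17:30.
Freya ∩ Alice: 07:30–08:30, 15:00–15:30, 16:30–17:30.
Freya ∩ Alice ∩ Zara: 07:30–08:30, 17:00–17:30.
Restricted to 09:00–17:30: 17:00–17:30.
Windows ≥ 30 min: 17:00–17:30.
Earliest such window starts at 17:00.

17:00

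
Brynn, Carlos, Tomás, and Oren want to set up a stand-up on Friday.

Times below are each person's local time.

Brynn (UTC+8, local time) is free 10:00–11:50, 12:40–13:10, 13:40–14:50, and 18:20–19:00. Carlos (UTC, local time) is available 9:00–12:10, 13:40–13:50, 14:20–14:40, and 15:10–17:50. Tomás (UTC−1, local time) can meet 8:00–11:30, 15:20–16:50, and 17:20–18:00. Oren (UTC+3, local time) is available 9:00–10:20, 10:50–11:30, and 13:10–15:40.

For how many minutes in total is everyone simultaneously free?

Brynn → UTC: 02:00–03:50, 04:40–05:10, 05:40–06:50, 10:20–11:00.
Carlos → UTC: 09:00–12:10, 13:40–13:50, 14:20–14:40, 15:10–17:50.
Tomás → UTC: 09:00–12:30, 16:20–17:50, 18:20–19:00.
Oren → UTC: 06:00–07:20, 07:50–08:30, 10:10–12:40.
Brynn ∩ Carlos: 10:20–11:00.
Brynn ∩ Carlos ∩ Tomás: 10:20–11:00.
Brynn ∩ Carlos ∩ Tomás ∩ Oren: 10:20–11:00.
Total common minutes: 40.

40 minutes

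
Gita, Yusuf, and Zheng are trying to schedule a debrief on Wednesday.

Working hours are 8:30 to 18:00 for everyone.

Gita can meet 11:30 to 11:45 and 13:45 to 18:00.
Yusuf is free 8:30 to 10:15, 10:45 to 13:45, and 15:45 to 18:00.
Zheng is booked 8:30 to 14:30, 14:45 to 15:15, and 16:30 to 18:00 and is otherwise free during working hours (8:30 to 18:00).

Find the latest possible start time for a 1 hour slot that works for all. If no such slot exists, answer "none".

Zheng free within 08:30–18:00: 14:30–14:45, 15:15–16:30.
Gita ∩ Yusuf: 11:30–11:45, 15:45–18:00.
Gita ∩ Yusuf ∩ Zheng: 15:45–16:30.
Windows ≥ 60 min: (none).

none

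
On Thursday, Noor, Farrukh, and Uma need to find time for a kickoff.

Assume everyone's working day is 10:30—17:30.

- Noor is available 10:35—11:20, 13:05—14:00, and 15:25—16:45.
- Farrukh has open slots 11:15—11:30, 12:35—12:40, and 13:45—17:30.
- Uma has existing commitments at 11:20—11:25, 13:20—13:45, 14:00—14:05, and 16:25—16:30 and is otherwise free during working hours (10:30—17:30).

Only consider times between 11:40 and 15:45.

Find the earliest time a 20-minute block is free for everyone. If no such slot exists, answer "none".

15:25

Uma free within 10:30–17:30: 10:30–11:20, 11:25–13:20, 13:45–14:00, 14:05–16:25, 16:30–17:30.
Noor ∩ Farrukh: 11:15–11:20, 13:45–14:00, 15:25–16:45.
Noor ∩ Farrukh ∩ Uma: 11:15–11:20, 13:45–14:00, 15:25–16:25, 16:30–16:45.
Restricted to 11:40–15:45: 13:45–14:00, 15:25–15:45.
Windows ≥ 20 min: 15:25–15:45.
Earliest such window starts at 15:25.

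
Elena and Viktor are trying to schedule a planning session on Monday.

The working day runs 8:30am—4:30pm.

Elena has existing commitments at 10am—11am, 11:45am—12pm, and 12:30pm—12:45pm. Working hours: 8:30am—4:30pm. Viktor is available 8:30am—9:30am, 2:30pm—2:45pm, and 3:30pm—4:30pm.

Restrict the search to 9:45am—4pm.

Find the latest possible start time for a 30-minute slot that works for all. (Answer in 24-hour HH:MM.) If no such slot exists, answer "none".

15:30

Elena free within 08:30–16:30: 08:30–10:00, 11:00–11:45, 12:00–12:30, 12:45–16:30.
Elena ∩ Viktor: 08:30–09:30, 14:30–14:45, 15:30–16:30.
Restricted to 09:45–16:00: 14:30–14:45, 15:30–16:00.
Windows ≥ 30 min: 15:30–16:00.
Latest start in the last window 15:30–16:00 is 16:00 − 30 min = 15:30.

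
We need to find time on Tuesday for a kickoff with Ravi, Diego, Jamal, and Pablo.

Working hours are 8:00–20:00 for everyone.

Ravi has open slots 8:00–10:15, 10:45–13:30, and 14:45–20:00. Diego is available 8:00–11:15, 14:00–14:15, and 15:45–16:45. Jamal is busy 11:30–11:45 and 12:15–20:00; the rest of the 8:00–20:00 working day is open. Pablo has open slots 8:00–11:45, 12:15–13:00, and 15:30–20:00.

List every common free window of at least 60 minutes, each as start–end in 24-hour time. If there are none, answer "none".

Jamal free within 08:00–20:00: 08:00–11:30, 11:45–12:15.
Ravi ∩ Diego: 08:00–10:15, 10:45–11:15, 15:45–16:45.
Ravi ∩ Diego ∩ Jamal: 08:00–10:15, 10:45–11:15.
Ravi ∩ Diego ∩ Jamal ∩ Pablo: 08:00–10:15, 10:45–11:15.
Windows ≥ 60 min: 08:00–10:15.

08:00–10:15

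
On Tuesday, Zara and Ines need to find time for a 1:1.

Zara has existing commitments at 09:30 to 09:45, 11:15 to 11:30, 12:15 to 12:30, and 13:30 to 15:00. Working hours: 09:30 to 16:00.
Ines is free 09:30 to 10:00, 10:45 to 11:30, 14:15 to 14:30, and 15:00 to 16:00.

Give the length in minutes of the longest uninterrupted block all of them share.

60 minutes

Zara free within 09:30–16:00: 09:45–11:15, 11:30–12:15, 12:30–13:30, 15:00–16:00.
Zara ∩ Ines: 09:45–10:00, 10:45–11:15, 15:00–16:00.
Common window lengths: 15, 30, 60 min; longest is 60.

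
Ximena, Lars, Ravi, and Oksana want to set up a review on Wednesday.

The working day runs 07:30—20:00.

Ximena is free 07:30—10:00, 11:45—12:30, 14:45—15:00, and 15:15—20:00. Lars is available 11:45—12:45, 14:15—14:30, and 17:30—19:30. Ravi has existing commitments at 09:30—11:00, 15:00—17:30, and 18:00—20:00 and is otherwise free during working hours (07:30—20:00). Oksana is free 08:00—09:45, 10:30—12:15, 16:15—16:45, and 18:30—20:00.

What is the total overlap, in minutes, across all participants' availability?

30 minutes

Ravi free within 07:30–20:00: 07:30–09:30, 11:00–15:00, 17:30–18:00.
Ximena ∩ Lars: 11:45–12:30, 17:30–19:30.
Ximena ∩ Lars ∩ Ravi: 11:45–12:30, 17:30–18:00.
Ximena ∩ Lars ∩ Ravi ∩ Oksana: 11:45–12:15.
Total common minutes: 30.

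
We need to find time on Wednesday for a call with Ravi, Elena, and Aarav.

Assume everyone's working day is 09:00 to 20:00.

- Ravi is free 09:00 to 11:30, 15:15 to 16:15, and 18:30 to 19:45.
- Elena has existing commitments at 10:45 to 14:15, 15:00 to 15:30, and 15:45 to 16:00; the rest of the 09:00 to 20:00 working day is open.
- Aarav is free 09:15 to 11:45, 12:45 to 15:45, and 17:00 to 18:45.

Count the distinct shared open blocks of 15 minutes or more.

Elena free within 09:00–20:00: 09:00–10:45, 14:15–15:00, 15:30–15:45, 16:00–20:00.
Ravi ∩ Elena: 09:00–10:45, 15:30–15:45, 16:00–16:15, 18:30–19:45.
Ravi ∩ Elena ∩ Aarav: 09:15–10:45, 15:30–15:45, 18:30–18:45.
Windows ≥ 15 min: 09:15–10:45, 15:30–15:45, 18:30–18:45.
That's 3 windows.

3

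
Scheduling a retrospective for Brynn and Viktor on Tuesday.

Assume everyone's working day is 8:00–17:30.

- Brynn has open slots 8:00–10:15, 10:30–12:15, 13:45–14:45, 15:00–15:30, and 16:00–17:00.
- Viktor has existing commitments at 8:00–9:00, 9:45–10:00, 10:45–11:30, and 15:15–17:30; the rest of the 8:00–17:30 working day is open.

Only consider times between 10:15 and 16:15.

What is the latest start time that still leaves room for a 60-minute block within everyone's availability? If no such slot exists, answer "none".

13:45

Viktor free within 08:00–17:30: 09:00–09:45, 10:00–10:45, 11:30–15:15.
Brynn ∩ Viktor: 09:00–09:45, 10:00–10:15, 10:30–10:45, 11:30–12:15, 13:45–14:45, 15:00–15:15.
Restricted to 10:15–16:15: 10:30–10:45, 11:30–12:15, 13:45–14:45, 15:00–15:15.
Windows ≥ 60 min: 13:45–14:45.
Latest start in the last window 13:45–14:45 is 14:45 − 60 min = 13:45.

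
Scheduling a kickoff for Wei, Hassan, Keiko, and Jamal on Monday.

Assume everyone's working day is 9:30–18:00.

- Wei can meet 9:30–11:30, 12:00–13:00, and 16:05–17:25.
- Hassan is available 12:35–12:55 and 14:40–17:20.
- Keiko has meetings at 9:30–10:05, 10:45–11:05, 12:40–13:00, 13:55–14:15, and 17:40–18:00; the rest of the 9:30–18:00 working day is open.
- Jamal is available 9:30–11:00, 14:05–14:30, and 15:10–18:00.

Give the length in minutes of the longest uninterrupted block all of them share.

Keiko free within 09:30–18:00: 10:05–10:45, 11:05–12:40, 13:00–13:55, 14:15–17:40.
Wei ∩ Hassan: 12:35–12:55, 16:05–17:20.
Wei ∩ Hassan ∩ Keiko: 12:35–12:40, 16:05–17:20.
Wei ∩ Hassan ∩ Keiko ∩ Jamal: 16:05–17:20.
Single common window of 75 minutes.

75 minutes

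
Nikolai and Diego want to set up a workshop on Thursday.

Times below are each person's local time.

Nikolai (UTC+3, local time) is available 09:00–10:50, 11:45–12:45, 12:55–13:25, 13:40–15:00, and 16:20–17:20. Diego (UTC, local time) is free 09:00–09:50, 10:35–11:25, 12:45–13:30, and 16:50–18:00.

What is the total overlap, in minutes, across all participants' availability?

100 minutes

Nikolai → UTC: 06:00–07:50, 08:45–09:45, 09:55–10:25, 10:40–12:00, 13:20–14:20.
Diego → UTC: 09:00–09:50, 10:35–11:25, 12:45–13:30, 16:50–18:00.
Nikolai ∩ Diego: 09:00–09:45, 10:40–11:25, 13:20–13:30.
Total common minutes: 45 + 45 + 10 = 100.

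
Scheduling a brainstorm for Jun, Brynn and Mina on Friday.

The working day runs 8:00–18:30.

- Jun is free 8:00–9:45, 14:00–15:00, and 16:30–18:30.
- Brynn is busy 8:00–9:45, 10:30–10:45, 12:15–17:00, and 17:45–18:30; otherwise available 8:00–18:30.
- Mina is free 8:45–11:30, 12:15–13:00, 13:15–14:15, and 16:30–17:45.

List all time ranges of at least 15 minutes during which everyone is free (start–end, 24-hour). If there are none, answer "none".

17:00–17:45

Brynn free within 08:00–18:30: 09:45–10:30, 10:45–12:15, 17:00–17:45.
Jun ∩ Brynn: 17:00–17:45.
Jun ∩ Brynn ∩ Mina: 17:00–17:45.
Windows ≥ 15 min: 17:00–17:45.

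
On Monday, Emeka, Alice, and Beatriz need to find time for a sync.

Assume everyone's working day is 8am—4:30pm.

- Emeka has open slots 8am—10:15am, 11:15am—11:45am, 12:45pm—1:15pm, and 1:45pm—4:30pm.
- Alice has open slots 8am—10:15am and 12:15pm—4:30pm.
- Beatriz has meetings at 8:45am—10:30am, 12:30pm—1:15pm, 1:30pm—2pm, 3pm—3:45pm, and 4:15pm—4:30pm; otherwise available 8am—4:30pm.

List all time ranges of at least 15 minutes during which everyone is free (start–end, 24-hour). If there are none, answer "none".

08:00–08:45, 14:00–15:00, 15:45–16:15

Beatriz free within 08:00–16:30: 08:00–08:45, 10:30–12:30, 13:15–13:30, 14:00–15:00, 15:45–16:15.
Emeka ∩ Alice: 08:00–10:15, 12:45–13:15, 13:45–16:30.
Emeka ∩ Alice ∩ Beatriz: 08:00–08:45, 14:00–15:00, 15:45–16:15.
Windows ≥ 15 min: 08:00–08:45, 14:00–15:00, 15:45–16:15.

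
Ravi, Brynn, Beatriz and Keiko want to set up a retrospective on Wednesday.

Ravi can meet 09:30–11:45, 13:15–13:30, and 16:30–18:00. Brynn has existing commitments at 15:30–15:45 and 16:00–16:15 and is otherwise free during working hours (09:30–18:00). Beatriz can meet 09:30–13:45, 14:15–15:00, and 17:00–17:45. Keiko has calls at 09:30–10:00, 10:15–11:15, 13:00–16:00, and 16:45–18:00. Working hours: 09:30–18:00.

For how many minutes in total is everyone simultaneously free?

45 minutes

Brynn free within 09:30–18:00: 09:30–15:30, 15:45–16:00, 16:15–18:00.
Keiko free within 09:30–18:00: 10:00–10:15, 11:15–13:00, 16:00–16:45.
Ravi ∩ Brynn: 09:30–11:45, 13:15–13:30, 16:30–18:00.
Ravi ∩ Brynn ∩ Beatriz: 09:30–11:45, 13:15–13:30, 17:00–17:45.
Ravi ∩ Brynn ∩ Beatriz ∩ Keiko: 10:00–10:15, 11:15–11:45.
Total common minutes: 15 + 30 = 45.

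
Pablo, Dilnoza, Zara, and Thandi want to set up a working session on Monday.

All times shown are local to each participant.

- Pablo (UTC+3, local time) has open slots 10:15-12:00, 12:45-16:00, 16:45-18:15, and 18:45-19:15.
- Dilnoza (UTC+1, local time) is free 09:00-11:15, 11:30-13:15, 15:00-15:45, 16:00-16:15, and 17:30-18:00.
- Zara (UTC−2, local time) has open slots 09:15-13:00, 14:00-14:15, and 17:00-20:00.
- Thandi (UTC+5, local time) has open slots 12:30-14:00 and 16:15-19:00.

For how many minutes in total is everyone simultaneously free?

Pablo → UTC: 07:15–09:00, 09:45–13:00, 13:45–15:15, 15:45–16:15.
Dilnoza → UTC: 08:00–10:15, 10:30–12:15, 14:00–14:45, 15:00–15:15, 16:30–17:00.
Zara → UTC: 11:15–15:00, 16:00–16:15, 19:00–22:00.
Thandi → UTC: 07:30–09:00, 11:15–14:00.
Pablo ∩ Dilnoza: 08:00–09:00, 09:45–10:15, 10:30–12:15, 14:00–14:45, 15:00–15:15.
Pablo ∩ Dilnoza ∩ Zara: 11:15–12:15, 14:00–14:45.
Pablo ∩ Dilnoza ∩ Zara ∩ Thandi: 11:15–12:15.
Total common minutes: 60.

60 minutes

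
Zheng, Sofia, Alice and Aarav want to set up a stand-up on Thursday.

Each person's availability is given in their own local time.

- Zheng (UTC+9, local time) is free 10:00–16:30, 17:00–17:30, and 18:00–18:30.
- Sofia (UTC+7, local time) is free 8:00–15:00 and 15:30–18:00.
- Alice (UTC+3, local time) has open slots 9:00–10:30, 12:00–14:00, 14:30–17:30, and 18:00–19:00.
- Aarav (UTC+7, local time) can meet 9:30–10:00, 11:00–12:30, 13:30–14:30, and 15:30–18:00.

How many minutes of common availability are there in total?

90 minutes

Zheng → UTC: 01:00–07:30, 08:00–08:30, 09:00–09:30.
Sofia → UTC: 01:00–08:00, 08:30–11:00.
Alice → UTC: 06:00–07:30, 09:00–11:00, 11:30–14:30, 15:00–16:00.
Aarav → UTC: 02:30–03:00, 04:00–05:30, 06:30–07:30, 08:30–11:00.
Zheng ∩ Sofia: 01:00–07:30, 09:00–09:30.
Zheng ∩ Sofia ∩ Alice: 06:00–07:30, 09:00–09:30.
Zheng ∩ Sofia ∩ Alice ∩ Aarav: 06:30–07:30, 09:00–09:30.
Total common minutes: 60 + 30 = 90.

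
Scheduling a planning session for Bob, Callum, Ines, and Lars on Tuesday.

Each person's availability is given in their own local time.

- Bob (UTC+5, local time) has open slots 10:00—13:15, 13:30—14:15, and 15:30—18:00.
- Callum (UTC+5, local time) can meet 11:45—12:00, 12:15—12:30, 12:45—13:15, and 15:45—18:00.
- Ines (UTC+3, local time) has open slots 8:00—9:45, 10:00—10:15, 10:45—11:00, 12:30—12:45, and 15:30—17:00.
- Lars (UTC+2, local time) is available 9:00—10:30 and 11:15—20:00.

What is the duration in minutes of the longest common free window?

30 minutes

Bob → UTC: 05:00–08:15, 08:30–09:15, 10:30–13:00.
Callum → UTC: 06:45–07:00, 07:15–07:30, 07:45–08:15, 10:45–13:00.
Ines → UTC: 05:00–06:45, 07:00–07:15, 07:45–08:00, 09:30–09:45, 12:30–14:00.
Lars → UTC: 07:00–08:30, 09:15–18:00.
Bob ∩ Callum: 06:45–07:00, 07:15–07:30, 07:45–08:15, 10:45–13:00.
Bob ∩ Callum ∩ Ines: 07:45–08:00, 12:30–13:00.
Bob ∩ Callum ∩ Ines ∩ Lars: 07:45–08:00, 12:30–13:00.
Common window lengths: 15, 30 min; longest is 30.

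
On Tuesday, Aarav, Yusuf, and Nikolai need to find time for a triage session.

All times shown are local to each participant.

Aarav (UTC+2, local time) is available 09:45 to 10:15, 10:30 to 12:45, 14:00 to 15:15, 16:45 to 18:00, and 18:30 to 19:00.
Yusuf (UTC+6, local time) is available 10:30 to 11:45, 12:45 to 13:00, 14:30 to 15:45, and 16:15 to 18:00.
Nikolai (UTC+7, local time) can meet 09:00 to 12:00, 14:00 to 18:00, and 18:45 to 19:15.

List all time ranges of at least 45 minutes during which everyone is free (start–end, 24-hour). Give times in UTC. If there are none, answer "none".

Aarav → UTC: 07:45–08:15, 08:30–10:45, 12:00–13:15, 14:45–16:00, 16:30–17:00.
Yusuf → UTC: 04:30–05:45, 06:45–07:00, 08:30–09:45, 10:15–12:00.
Nikolai → UTC: 02:00–05:00, 07:00–11:00, 11:45–12:15.
Aarav ∩ Yusuf: 08:30–09:45, 10:15–10:45.
Aarav ∩ Yusuf ∩ Nikolai: 08:30–09:45, 10:15–10:45.
Windows ≥ 45 min: 08:30–09:45.

08:30–09:45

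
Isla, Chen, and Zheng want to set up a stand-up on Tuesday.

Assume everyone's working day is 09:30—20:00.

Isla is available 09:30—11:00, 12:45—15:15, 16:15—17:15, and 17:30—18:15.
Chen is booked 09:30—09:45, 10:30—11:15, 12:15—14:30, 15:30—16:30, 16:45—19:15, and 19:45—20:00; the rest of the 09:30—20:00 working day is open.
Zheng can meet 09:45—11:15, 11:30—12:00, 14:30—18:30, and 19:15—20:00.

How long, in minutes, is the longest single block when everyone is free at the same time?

Chen free within 09:30–20:00: 09:45–10:30, 11:15–12:15, 14:30–15:30, 16:30–16:45, 19:15–19:45.
Isla ∩ Chen: 09:45–10:30, 14:30–15:15, 16:30–16:45.
Isla ∩ Chen ∩ Zheng: 09:45–10:30, 14:30–15:15, 16:30–16:45.
Common window lengths: 45, 45, 15 min; longest is 45.

45 minutes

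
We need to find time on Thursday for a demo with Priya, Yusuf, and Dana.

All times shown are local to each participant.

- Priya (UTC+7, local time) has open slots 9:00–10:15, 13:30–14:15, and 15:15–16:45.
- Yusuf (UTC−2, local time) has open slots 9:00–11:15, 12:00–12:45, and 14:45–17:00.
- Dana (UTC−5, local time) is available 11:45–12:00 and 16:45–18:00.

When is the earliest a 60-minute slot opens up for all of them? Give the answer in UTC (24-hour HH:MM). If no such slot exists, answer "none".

Priya → UTC: 02:00–03:15, 06:30–07:15, 08:15–09:45.
Yusuf → UTC: 11:00–13:15, 14:00–14:45, 16:45–19:00.
Dana → UTC: 16:45–17:00, 21:45–23:00.
Priya ∩ Yusuf: (none).
Priya ∩ Yusuf ∩ Dana: (none).
Windows ≥ 60 min: (none).

none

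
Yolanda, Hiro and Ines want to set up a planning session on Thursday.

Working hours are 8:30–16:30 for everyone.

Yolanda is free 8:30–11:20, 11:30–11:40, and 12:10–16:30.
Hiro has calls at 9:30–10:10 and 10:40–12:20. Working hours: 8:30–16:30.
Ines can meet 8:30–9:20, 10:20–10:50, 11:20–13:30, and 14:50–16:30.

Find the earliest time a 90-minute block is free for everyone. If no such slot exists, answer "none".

Hiro free within 08:30–16:30: 08:30–09:30, 10:10–10:40, 12:20–16:30.
Yolanda ∩ Hiro: 08:30–09:30, 10:10–10:40, 12:20–16:30.
Yolanda ∩ Hiro ∩ Ines: 08:30–09:20, 10:20–10:40, 12:20–13:30, 14:50–16:30.
Windows ≥ 90 min: 14:50–16:30.
Earliest such window starts at 14:50.

14:50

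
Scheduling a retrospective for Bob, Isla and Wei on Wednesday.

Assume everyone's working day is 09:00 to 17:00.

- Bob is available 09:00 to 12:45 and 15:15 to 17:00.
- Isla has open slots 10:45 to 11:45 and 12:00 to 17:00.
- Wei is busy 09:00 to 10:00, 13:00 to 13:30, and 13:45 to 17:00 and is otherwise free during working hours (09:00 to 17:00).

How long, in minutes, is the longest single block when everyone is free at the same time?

60 minutes

Wei free within 09:00–17:00: 10:00–13:00, 13:30–13:45.
Bob ∩ Isla: 10:45–11:45, 12:00–12:45, 15:15–17:00.
Bob ∩ Isla ∩ Wei: 10:45–11:45, 12:00–12:45.
Common window lengths: 60, 45 min; longest is 60.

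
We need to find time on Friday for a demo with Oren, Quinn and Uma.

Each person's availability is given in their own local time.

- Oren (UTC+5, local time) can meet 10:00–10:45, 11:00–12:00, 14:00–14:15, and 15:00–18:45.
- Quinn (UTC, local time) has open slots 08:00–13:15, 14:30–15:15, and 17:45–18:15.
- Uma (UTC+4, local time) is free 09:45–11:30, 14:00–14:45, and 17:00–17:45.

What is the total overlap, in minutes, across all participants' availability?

60 minutes

Oren → UTC: 05:00–05:45, 06:00–07:00, 09:00–09:15, 10:00–13:45.
Quinn → UTC: 08:00–13:15, 14:30–15:15, 17:45–18:15.
Uma → UTC: 05:45–07:30, 10:00–10:45, 13:00–13:45.
Oren ∩ Quinn: 09:00–09:15, 10:00–13:15.
Oren ∩ Quinn ∩ Uma: 10:00–10:45, 13:00–13:15.
Total common minutes: 45 + 15 = 60.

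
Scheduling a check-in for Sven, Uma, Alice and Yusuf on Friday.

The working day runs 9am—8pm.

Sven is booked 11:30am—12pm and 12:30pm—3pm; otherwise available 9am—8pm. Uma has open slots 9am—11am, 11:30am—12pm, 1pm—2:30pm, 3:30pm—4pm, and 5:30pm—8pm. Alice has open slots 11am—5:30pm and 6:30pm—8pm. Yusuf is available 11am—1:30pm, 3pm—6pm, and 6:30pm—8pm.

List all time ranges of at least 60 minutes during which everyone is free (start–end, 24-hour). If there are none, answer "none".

Sven free within 09:00–20:00: 09:00–11:30, 12:00–12:30, 15:00–20:00.
Sven ∩ Uma: 09:00–11:00, 15:30–16:00, 17:30–20:00.
Sven ∩ Uma ∩ Alice: 15:30–16:00, 18:30–20:00.
Sven ∩ Uma ∩ Alice ∩ Yusuf: 15:30–16:00, 18:30–20:00.
Windows ≥ 60 min: 18:30–20:00.

18:30–20:00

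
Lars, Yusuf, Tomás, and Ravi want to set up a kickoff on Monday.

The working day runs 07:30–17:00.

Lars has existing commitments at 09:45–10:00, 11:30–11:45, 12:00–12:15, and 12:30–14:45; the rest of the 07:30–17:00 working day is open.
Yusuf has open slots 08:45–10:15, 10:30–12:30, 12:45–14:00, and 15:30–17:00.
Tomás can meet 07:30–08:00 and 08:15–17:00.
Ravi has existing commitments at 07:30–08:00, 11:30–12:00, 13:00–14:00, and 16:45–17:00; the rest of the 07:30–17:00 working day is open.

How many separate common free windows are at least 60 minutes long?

3

Lars free within 07:30–17:00: 07:30–09:45, 10:00–11:30, 11:45–12:00, 12:15–12:30, 14:45–17:00.
Ravi free within 07:30–17:00: 08:00–11:30, 12:00–13:00, 14:00–16:45.
Lars ∩ Yusuf: 08:45–09:45, 10:00–10:15, 10:30–11:30, 11:45–12:00, 12:15–12:30, 15:30–17:00.
Lars ∩ Yusuf ∩ Tomás: 08:45–09:45, 10:00–10:15, 10:30–11:30, 11:45–12:00, 12:15–12:30, 15:30–17:00.
Lars ∩ Yusuf ∩ Tomás ∩ Ravi: 08:45–09:45, 10:00–10:15, 10:30–11:30, 12:15–12:30, 15:30–16:45.
Windows ≥ 60 min: 08:45–09:45, 10:30–11:30, 15:30–16:45.
That's 3 windows.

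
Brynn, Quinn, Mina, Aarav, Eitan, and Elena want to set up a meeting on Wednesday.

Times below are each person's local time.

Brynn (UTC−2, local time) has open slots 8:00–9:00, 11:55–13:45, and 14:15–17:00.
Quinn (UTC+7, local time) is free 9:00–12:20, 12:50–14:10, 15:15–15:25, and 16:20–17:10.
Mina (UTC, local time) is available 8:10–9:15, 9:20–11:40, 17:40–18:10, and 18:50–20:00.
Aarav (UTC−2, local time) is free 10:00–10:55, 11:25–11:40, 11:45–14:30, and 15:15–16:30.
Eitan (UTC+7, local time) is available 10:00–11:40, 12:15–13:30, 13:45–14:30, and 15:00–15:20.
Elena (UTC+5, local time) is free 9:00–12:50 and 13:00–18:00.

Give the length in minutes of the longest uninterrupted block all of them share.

0 minutes

Brynn → UTC: 10:00–11:00, 13:55–15:45, 16:15–19:00.
Quinn → UTC: 02:00–05:20, 05:50–07:10, 08:15–08:25, 09:20–10:10.
Mina → UTC: 08:10–09:15, 09:20–11:40, 17:40–18:10, 18:50–20:00.
Aarav → UTC: 12:00–12:55, 13:25–13:40, 13:45–16:30, 17:15–18:30.
Eitan → UTC: 03:00–04:40, 05:15–06:30, 06:45–07:30, 08:00–08:20.
Elena → UTC: 04:00–07:50, 08:00–13:00.
Brynn ∩ Quinn: 10:00–10:10.
Brynn ∩ Quinn ∩ Mina: 10:00–10:10.
Brynn ∩ Quinn ∩ Mina ∩ Aarav: (none).
Brynn ∩ Quinn ∩ Mina ∩ Aarav ∩ Eitan: (none).
Brynn ∩ Quinn ∩ Mina ∩ Aarav ∩ Eitan ∩ Elena: (none).
No common window.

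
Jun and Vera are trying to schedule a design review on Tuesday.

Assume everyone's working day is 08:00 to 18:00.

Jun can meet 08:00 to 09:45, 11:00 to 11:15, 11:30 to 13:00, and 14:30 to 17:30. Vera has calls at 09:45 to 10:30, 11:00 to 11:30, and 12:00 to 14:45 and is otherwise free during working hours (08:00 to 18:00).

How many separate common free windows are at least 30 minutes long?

3

Vera free within 08:00–18:00: 08:00–09:45, 10:30–11:00, 11:30–12:00, 14:45–18:00.
Jun ∩ Vera: 08:00–09:45, 11:30–12:00, 14:45–17:30.
Windows ≥ 30 min: 08:00–09:45, 11:30–12:00, 14:45–17:30.
That's 3 windows.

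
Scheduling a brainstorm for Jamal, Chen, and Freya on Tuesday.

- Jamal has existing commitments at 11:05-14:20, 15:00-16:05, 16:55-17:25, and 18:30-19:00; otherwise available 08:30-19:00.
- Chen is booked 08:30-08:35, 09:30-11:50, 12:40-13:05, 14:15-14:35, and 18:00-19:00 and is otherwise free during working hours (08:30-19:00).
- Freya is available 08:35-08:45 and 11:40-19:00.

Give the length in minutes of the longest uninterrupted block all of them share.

Jamal free within 08:30–19:00: 08:30–11:05, 14:20–15:00, 16:05–16:55, 17:25–18:30.
Chen free within 08:30–19:00: 08:35–09:30, 11:50–12:40, 13:05–14:15, 14:35–18:00.
Jamal ∩ Chen: 08:35–09:30, 14:35–15:00, 16:05–16:55, 17:25–18:00.
Jamal ∩ Chen ∩ Freya: 08:35–08:45, 14:35–15:00, 16:05–16:55, 17:25–18:00.
Common window lengths: 10, 25, 50, 35 min; longest is 50.

50 minutes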